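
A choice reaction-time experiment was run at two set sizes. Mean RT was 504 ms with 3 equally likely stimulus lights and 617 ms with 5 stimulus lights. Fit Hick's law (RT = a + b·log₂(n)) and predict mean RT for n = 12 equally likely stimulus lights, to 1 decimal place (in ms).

810.7 ms

With log₂ n on the abscissa the relation is linear; from the two conditions:
  b = (617 − 504) / (log₂ 5 − log₂ 3) = 113 / (2.3219 − 1.5850) = 153.331 ms/bit
  a = 504 − 153.331 × 1.5850 = 260.975 ms
Then RT(12) = 260.975 + 153.331 × log₂ 12 = 260.975 + 153.331 × 3.5850 ≈ 810.663 ms.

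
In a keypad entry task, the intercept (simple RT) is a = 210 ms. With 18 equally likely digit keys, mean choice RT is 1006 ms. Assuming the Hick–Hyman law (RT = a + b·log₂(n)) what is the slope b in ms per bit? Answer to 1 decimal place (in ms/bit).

190.9 ms/bit

b = (1006 − 210) / log₂(18) = 796 / 4.1699 = 190.891 ms/bit.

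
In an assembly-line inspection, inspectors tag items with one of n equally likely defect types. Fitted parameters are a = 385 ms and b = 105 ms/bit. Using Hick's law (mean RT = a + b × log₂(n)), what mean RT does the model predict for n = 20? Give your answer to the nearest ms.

839 ms

log₂(20) = 4.3219 bits, so RT = 385 + 105 × 4.3219 ≈ 838.802 ms.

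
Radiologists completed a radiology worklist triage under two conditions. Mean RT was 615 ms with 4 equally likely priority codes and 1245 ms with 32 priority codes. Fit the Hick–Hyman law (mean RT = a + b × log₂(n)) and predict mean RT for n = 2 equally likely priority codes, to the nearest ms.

RT is linear in log₂ n, so two points fix the line:
  b = (1245 − 615) / (log₂ 32 − log₂ 4) = 630 / (5 − 2) = 210 ms/bit
  a = 615 − 210 × 2 = 195 ms
Then RT(2) = 195 + 210 × log₂ 2 = 195 + 210 × 1 ≈ 405.000 ms.

405 ms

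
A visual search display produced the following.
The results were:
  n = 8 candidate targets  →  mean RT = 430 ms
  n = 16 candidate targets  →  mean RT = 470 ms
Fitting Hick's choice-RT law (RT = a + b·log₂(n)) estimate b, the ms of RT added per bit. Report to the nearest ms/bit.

The slope on a log₂ axis is (470 − 430) / (4 − 3) = 40 ms/bit.

40 ms/bit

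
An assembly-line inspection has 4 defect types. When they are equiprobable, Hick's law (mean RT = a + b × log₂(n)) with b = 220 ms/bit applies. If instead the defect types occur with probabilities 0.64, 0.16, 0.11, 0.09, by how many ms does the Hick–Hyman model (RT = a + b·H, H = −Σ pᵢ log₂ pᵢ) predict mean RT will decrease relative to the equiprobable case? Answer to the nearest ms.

Equiprobable entropy H₀ = log₂ 4 = 2.0000 bits.
Skewed entropy H = −Σ pᵢ log₂ pᵢ = 1.4980 bits.
ΔRT = b·(H₀ − H) = 220 × 0.5020 = 110.43 ms.

110 ms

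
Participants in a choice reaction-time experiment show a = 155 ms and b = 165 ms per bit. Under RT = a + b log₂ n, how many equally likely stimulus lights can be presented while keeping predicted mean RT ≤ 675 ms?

Information budget: (675 − 155)/165 = 3.1515 bits, so n ≤ 2^3.1515 = 8.886 → at most 8.

8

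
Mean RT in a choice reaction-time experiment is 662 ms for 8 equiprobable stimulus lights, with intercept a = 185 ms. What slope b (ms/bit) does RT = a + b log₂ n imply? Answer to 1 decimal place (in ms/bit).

log₂(8) = 3 bits.
b = (RT − a)/log₂ n = (662 − 185) / 3 = 159.000 ms/bit.

159.0 ms/bit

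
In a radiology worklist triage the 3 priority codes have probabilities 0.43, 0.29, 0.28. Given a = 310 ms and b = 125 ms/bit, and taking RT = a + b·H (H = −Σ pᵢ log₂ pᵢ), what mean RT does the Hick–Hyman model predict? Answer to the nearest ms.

Entropy contributions −pᵢ log₂ pᵢ: 0.5236, 0.5179, 0.5142; sum H = 1.5557 bits.
RT = a + bH = 310 + 125·1.5557 = 504.46 ms.

504 ms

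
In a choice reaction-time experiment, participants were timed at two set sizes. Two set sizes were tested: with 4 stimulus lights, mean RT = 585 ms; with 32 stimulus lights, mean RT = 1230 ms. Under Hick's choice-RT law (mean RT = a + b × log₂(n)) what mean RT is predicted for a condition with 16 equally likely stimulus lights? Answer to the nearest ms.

1015 ms

Solve the two-equation system in a and b:
  b = (1230 − 585) / (log₂ 32 − log₂ 4) = 645 / (5 − 2) = 215 ms/bit
  a = 585 − 215 × 2 = 155 ms
Then RT(16) = 155 + 215 × log₂ 16 = 155 + 215 × 4 ≈ 1015.000 ms.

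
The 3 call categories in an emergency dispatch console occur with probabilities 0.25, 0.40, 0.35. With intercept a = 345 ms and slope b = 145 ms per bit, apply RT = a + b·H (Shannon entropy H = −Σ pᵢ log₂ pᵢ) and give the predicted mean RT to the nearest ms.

H = 0.25·log₂(1/0.25) + 0.40·log₂(1/0.40) + 0.35·log₂(1/0.35) = 1.5589 bits.
RT = 345 + 145 × 1.5589 = 571.04 ms.

571 ms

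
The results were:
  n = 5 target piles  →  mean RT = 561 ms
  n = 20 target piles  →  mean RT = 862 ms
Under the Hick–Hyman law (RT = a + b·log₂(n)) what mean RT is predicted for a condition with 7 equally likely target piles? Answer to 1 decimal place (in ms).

634.1 ms

RT is linear in log₂ n, so two points fix the line:
  b = (862 − 561) / (log₂ 20 − log₂ 5) = 301 / (4.3219 − 2.3219) = 150.500 ms/bit
  a = 561 − 150.500 × 2.3219 = 211.550 ms
Then RT(7) = 211.550 + 150.500 × log₂ 7 = 211.550 + 150.500 × 2.8074 ≈ 634.057 ms.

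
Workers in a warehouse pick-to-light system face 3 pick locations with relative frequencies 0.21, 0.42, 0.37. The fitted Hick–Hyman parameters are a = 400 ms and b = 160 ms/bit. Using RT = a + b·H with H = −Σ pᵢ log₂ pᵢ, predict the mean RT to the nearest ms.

Entropy contributions −pᵢ log₂ pᵢ: 0.4728, 0.5256, 0.5307; sum H = 1.5292 bits.
RT = a + bH = 400 + 160·1.5292 = 644.67 ms.

645 ms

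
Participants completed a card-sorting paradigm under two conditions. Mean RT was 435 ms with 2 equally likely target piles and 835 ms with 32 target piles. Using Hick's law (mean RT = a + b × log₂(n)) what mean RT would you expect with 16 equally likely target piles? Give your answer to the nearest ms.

735 ms

With log₂ n on the abscissa the relation is linear; from the two conditions:
  b = (835 − 435) / (log₂ 32 − log₂ 2) = 400 / (5 − 1) = 100 ms/bit
  a = 435 − 100 × 1 = 335 ms
Then RT(16) = 335 + 100 × log₂ 16 = 335 + 100 × 4 ≈ 735.000 ms.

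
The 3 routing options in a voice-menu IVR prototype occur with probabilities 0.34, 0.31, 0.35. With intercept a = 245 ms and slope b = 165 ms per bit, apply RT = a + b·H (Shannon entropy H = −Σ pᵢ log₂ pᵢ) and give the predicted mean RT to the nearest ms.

Entropy contributions −pᵢ log₂ pᵢ: 0.5292, 0.5238, 0.5301; sum H = 1.5831 bits.
RT = a + bH = 245 + 165·1.5831 = 506.21 ms.

506 ms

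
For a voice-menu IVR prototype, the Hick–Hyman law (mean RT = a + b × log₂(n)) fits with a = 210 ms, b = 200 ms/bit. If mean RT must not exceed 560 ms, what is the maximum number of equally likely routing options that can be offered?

200·log₂ n ≤ 560 − 210 = 350, giving log₂ n ≤ 1.7500 and n ≤ 3.364. The largest whole number is 3.

3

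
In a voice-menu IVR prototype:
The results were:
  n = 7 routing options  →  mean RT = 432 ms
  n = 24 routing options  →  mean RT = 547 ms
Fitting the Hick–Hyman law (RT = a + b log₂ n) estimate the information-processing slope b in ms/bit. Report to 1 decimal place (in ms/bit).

Slope: b = (547 − 432) / (log₂ 24 − log₂ 7) = 115/1.7776 = 64.694 ms/bit.

64.7 ms/bit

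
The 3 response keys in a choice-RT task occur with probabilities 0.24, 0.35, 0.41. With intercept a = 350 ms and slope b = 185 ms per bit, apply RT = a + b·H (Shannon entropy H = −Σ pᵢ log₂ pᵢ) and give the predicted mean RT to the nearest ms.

Entropy contributions −pᵢ log₂ pᵢ: 0.4941, 0.5301, 0.5274; sum H = 1.5516 bits.
RT = a + bH = 350 + 185·1.5516 = 637.05 ms.

637 ms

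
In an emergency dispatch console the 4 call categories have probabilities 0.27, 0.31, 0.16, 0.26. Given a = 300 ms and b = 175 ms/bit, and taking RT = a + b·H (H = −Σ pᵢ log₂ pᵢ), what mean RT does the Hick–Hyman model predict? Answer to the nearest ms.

Entropy contributions −pᵢ log₂ pᵢ: 0.5100, 0.5238, 0.4230, 0.5053; sum H = 1.9621 bits.
RT = a + bH = 300 + 175·1.9621 = 643.37 ms.

643 ms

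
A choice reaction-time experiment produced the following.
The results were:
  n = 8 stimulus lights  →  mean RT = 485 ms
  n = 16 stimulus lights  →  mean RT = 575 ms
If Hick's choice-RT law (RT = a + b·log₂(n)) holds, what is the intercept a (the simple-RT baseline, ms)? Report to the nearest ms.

215 ms

The slope on a log₂ axis is (575 − 485) / (4 − 3) = 90 ms/bit.
a = RT₁ − b·log₂ n₁ = 485 − 90 × 3 = 215.000 ms.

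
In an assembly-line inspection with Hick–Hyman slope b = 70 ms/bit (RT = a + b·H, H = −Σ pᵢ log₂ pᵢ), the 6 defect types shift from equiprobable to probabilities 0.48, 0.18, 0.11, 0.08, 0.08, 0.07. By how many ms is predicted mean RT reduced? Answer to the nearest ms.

The RT saving is b·ΔH. Equiprobable H₀ = log₂(6) = 2.5850 bits; with the given probabilities H = 2.1554 bits.
b·(H₀ − H) = 70 × (2.5850 − 2.1554) = 30.07 ms.

30 ms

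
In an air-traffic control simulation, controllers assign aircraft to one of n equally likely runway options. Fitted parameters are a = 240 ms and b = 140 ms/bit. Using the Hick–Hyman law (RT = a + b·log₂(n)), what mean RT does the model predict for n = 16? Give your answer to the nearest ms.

log₂(16) = 4 bits, so RT = 240 + 140 × 4 ≈ 800.000 ms.

800 ms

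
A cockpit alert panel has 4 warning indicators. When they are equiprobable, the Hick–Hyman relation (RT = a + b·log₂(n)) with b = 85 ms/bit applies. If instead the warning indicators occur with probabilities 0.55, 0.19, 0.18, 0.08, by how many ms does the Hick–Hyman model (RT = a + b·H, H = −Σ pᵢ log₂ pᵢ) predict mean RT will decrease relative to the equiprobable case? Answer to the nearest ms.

The RT saving is b·ΔH. Equiprobable H₀ = log₂(4) = 2.0000 bits; with the given probabilities H = 1.6664 bits.
b·(H₀ − H) = 85 × (2.0000 − 1.6664) = 28.35 ms.

28 ms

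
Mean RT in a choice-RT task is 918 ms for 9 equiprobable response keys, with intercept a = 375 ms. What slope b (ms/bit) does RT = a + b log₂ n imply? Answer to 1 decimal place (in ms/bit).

b = (918 − 375) / log₂(9) = 543 / 3.1699 = 171.297 ms/bit.

171.3 ms/bit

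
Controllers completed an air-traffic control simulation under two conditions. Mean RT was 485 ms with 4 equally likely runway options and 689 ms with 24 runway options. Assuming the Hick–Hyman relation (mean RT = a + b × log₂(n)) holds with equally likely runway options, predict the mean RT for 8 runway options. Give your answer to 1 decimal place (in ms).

563.9 ms

RT is linear in log₂ n, so two points fix the line:
  b = (689 − 485) / (log₂ 24 − log₂ 4) = 204 / (4.5850 − 2) = 78.918 ms/bit
  a = 485 − 78.918 × 2 = 327.164 ms
Then RT(8) = 327.164 + 78.918 × log₂ 8 = 327.164 + 78.918 × 3 ≈ 563.918 ms.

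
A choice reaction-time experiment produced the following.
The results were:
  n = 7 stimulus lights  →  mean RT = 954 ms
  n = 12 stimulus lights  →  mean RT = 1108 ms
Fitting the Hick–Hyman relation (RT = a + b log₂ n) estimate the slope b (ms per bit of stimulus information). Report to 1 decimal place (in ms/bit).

198.0 ms/bit

b = (RT₂ − RT₁)/(log₂ n₂ − log₂ n₁) = (1108 − 954)/(3.5850 − 2.8074) = 198.043 ms/bit.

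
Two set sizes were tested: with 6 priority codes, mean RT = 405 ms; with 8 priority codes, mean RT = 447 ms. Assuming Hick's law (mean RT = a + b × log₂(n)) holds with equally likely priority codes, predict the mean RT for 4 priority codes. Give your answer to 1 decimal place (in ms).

345.8 ms

Fit slope and intercept:
  b = (447 − 405) / (log₂ 8 − log₂ 6) = 42 / (3 − 2.5850) = 101.196 ms/bit
  a = 405 − 101.196 × 2.5850 = 143.413 ms
Then RT(4) = 143.413 + 101.196 × log₂ 4 = 143.413 + 101.196 × 2 ≈ 345.804 ms.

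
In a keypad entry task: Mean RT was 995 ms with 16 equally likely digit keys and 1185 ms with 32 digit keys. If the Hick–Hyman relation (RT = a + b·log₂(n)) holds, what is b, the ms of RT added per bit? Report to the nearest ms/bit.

190 ms/bit

b = (RT₂ − RT₁)/(log₂ n₂ − log₂ n₁) = (1185 − 995)/(5 − 4) = 190 ms/bit.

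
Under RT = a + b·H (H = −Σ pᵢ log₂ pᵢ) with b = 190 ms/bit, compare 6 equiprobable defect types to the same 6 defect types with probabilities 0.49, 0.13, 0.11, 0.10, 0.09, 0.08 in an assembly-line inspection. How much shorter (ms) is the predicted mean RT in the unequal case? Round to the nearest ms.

78 ms

Equiprobable entropy H₀ = log₂ 6 = 2.5850 bits.
Skewed entropy H = −Σ pᵢ log₂ pᵢ = 2.1736 bits.
ΔRT = b·(H₀ − H) = 190 × 0.4114 = 78.17 ms.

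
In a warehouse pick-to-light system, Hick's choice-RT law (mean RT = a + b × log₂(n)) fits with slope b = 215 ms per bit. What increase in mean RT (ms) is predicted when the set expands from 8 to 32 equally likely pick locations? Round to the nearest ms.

430 ms

ΔRT = (a + b log₂ n₂) − (a + b log₂ n₁) = b·(log₂ n₂ − log₂ n₁).
log₂(32) − log₂(8) = log₂(32/8) = log₂(4) = 2.
ΔRT = 215 × 2.0000 = 430.000 ms.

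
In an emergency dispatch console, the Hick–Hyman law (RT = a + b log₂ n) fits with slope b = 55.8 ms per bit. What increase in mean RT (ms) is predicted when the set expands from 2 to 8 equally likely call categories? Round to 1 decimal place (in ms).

111.6 ms

Only the slope matters, since a is common to both: ΔRT = b·log₂(n₂/n₁).
log₂(8) − log₂(2) = log₂(8/2) = log₂(4) = 2.
ΔRT = 55.8 × 2.0000 = 111.600 ms.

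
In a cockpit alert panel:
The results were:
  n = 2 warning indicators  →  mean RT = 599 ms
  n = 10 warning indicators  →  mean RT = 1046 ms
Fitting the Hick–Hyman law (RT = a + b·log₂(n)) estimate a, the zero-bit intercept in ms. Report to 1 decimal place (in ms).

406.5 ms

The slope on a log₂ axis is (1046 − 599) / (3.3219 − 1) = 192.512 ms/bit.
a = RT₁ − b·log₂ n₁ = 599 − 192.512 × 1 = 406.488 ms.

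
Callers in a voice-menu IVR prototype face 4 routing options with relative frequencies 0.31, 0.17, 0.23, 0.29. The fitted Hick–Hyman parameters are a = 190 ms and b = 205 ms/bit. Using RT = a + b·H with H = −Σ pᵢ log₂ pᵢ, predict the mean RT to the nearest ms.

593 ms

Entropy contributions −pᵢ log₂ pᵢ: 0.5238, 0.4346, 0.4877, 0.5179; sum H = 1.9640 bits.
RT = a + bH = 190 + 205·1.9640 = 592.61 ms.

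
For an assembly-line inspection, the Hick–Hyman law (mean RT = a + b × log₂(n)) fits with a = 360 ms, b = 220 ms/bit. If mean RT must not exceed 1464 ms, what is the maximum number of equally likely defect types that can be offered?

Set 360 + 220·log₂ n ≤ 1464 → log₂ n ≤ (1464 − 360)/220 = 5.0182.
So n ≤ 2^5.0182 = 32.406; the largest integer n is 32.

32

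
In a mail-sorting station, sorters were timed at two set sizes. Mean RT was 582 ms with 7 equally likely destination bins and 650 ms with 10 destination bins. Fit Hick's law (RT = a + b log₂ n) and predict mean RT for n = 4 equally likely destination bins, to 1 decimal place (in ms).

Fit slope and intercept:
  b = (650 − 582) / (log₂ 10 − log₂ 7) = 68 / (3.3219 − 2.8074) = 132.148 ms/bit
  a = 582 − 132.148 × 2.8074 = 211.013 ms
Then RT(4) = 211.013 + 132.148 × log₂ 4 = 211.013 + 132.148 × 2 ≈ 475.309 ms.

475.3 ms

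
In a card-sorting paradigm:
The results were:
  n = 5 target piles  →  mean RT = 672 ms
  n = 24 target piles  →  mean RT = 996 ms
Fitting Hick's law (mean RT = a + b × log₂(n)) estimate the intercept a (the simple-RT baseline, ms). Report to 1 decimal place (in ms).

Slope: b = (996 − 672) / (log₂ 24 − log₂ 5) = 324/2.2630 = 143.171 ms/bit.
Intercept: a = 672 − 143.171·log₂(5) = 339.568 ms.

339.6 ms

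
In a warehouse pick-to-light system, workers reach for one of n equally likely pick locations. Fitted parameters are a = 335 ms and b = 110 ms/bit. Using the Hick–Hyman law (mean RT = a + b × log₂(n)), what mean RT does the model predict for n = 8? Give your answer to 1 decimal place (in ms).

665.0 ms

log₂(8) = 3 bits, so RT = 335 + 110 × 3 ≈ 665.000 ms.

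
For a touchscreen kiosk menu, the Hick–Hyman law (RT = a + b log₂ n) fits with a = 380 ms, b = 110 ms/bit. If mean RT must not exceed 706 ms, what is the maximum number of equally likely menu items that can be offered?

7

110·log₂ n ≤ 706 − 380 = 326, giving log₂ n ≤ 2.9636 and n ≤ 7.801. The largest whole number is 7.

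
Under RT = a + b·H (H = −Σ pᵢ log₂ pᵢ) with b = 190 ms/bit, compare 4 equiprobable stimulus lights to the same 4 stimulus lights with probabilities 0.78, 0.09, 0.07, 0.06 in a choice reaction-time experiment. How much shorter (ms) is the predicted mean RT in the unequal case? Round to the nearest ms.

The RT saving is b·ΔH. Equiprobable H₀ = log₂(4) = 2.0000 bits; with the given probabilities H = 1.1043 bits.
b·(H₀ − H) = 190 × (2.0000 − 1.1043) = 170.18 ms.

170 ms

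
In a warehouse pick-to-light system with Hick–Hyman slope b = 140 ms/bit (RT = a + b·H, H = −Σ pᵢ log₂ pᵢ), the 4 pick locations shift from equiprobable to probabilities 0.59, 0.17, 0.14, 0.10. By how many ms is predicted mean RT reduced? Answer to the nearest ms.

The RT saving is b·ΔH. Equiprobable H₀ = log₂(4) = 2.0000 bits; with the given probabilities H = 1.6130 bits.
b·(H₀ − H) = 140 × (2.0000 − 1.6130) = 54.18 ms.

54 ms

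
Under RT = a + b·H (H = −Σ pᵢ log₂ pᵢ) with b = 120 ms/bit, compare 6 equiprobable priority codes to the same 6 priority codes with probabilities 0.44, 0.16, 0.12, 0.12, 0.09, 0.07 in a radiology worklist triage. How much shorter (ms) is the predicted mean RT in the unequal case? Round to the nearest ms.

39 ms

Equiprobable entropy H₀ = log₂ 6 = 2.5850 bits.
Skewed entropy H = −Σ pᵢ log₂ pᵢ = 2.2595 bits.
ΔRT = b·(H₀ − H) = 120 × 0.3255 = 39.05 ms.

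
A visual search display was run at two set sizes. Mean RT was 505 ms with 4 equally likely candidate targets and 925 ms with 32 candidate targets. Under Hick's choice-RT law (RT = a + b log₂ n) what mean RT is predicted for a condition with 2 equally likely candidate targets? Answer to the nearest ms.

365 ms

RT is linear in log₂ n, so two points fix the line:
  b = (925 − 505) / (log₂ 32 − log₂ 4) = 420 / (5 − 2) = 140 ms/bit
  a = 505 − 140 × 2 = 225 ms
Then RT(2) = 225 + 140 × log₂ 2 = 225 + 140 × 1 ≈ 365.000 ms.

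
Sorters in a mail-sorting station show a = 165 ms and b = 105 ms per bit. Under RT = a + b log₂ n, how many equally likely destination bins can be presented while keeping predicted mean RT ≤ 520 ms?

105·log₂ n ≤ 520 − 165 = 355, giving log₂ n ≤ 3.3810 and n ≤ 10.418. The largest whole number is 10.

10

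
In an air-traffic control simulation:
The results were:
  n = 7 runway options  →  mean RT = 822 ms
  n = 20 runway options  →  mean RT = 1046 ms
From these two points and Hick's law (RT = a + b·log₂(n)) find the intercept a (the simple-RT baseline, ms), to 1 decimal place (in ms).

The slope on a log₂ axis is (1046 − 822) / (4.3219 − 2.8074) = 147.896 ms/bit.
Intercept: a = 822 − 147.896·log₂(7) = 406.802 ms.

406.8 ms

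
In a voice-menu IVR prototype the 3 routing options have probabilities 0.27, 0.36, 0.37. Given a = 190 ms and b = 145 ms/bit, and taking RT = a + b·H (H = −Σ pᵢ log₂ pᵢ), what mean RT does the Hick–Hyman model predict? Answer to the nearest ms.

418 ms

Entropy contributions −pᵢ log₂ pᵢ: 0.5100, 0.5306, 0.5307; sum H = 1.5714 bits.
RT = a + bH = 190 + 145·1.5714 = 417.85 ms.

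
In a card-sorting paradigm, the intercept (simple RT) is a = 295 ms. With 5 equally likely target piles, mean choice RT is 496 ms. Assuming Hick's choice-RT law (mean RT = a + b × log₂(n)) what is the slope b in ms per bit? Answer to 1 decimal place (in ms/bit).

86.6 ms/bit

b = (496 − 295) / log₂(5) = 201 / 2.3219 = 86.566 ms/bit.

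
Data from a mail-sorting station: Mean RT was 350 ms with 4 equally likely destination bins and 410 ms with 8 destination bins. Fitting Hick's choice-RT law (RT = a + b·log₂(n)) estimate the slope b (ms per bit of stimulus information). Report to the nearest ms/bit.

60 ms/bit

Slope: b = (410 − 350) / (log₂ 8 − log₂ 4) = 60/1.0000 = 60 ms/bit.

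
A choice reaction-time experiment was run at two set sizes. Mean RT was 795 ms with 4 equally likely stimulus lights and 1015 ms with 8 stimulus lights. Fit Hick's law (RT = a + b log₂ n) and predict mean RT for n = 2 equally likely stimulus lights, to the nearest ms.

575 ms

Solve the two-equation system in a and b:
  b = (1015 − 795) / (log₂ 8 − log₂ 4) = 220 / (3 − 2) = 220 ms/bit
  a = 795 − 220 × 2 = 355 ms
Then RT(2) = 355 + 220 × log₂ 2 = 355 + 220 × 1 ≈ 575.000 ms.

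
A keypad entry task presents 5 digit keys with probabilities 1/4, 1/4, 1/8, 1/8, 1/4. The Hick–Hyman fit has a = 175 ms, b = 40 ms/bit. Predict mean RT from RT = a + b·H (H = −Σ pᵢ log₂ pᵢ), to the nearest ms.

265 ms

H = −Σ pᵢ log₂ pᵢ = 0.25·2 + 0.25·2 + 0.125·3 + 0.125·3 + 0.25·2 = 2.250 bits.
RT = 175 + 40 × 2.250 = 265.00 ms.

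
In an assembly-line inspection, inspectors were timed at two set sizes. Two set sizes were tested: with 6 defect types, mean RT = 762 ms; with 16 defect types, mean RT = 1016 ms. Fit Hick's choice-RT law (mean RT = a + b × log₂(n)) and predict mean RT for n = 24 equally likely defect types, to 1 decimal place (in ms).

1121.0 ms

RT is linear in log₂ n, so two points fix the line:
  b = (1016 − 762) / (log₂ 16 − log₂ 6) = 254 / (4 − 2.5850) = 179.501 ms/bit
  a = 762 − 179.501 × 2.5850 = 297.998 ms
Then RT(24) = 297.998 + 179.501 × log₂ 24 = 297.998 + 179.501 × 4.5850 ≈ 1121.001 ms.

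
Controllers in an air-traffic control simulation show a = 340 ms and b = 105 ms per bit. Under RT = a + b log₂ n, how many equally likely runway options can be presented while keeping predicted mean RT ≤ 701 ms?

10

Set 340 + 105·log₂ n ≤ 701 → log₂ n ≤ (701 − 340)/105 = 3.4381.
So n ≤ 2^3.4381 = 10.839; the largest integer n is 10.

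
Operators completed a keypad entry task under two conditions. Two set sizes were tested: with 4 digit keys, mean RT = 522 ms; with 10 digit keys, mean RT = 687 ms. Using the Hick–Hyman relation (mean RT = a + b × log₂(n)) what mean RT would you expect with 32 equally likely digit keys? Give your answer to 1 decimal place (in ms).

896.5 ms

Fit slope and intercept:
  b = (687 − 522) / (log₂ 10 − log₂ 4) = 165 / (3.3219 − 2) = 124.818 ms/bit
  a = 522 − 124.818 × 2 = 272.365 ms
Then RT(32) = 272.365 + 124.818 × log₂ 32 = 272.365 + 124.818 × 5 ≈ 896.453 ms.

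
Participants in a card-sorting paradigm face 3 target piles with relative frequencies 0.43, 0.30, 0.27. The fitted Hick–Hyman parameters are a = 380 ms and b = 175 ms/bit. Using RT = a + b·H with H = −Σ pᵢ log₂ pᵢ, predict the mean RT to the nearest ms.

Entropy contributions −pᵢ log₂ pᵢ: 0.5236, 0.5211, 0.5100; sum H = 1.5547 bits.
RT = a + bH = 380 + 175·1.5547 = 652.07 ms.

652 ms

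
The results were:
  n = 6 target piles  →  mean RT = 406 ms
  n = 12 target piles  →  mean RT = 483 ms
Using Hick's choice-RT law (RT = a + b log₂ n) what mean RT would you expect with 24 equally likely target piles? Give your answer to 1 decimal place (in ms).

Fit slope and intercept:
  b = (483 − 406) / (log₂ 12 − log₂ 6) = 77 / (3.5850 − 2.5850) = 77.000 ms/bit
  a = 406 − 77.000 × 2.5850 = 206.958 ms
Then RT(24) = 206.958 + 77.000 × log₂ 24 = 206.958 + 77.000 × 4.5850 ≈ 560.000 ms.

560.0 ms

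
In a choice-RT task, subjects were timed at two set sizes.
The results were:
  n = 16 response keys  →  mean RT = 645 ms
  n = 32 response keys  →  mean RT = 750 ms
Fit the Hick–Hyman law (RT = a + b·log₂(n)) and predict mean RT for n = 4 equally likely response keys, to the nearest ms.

435 ms

RT is linear in log₂ n, so two points fix the line:
  b = (750 − 645) / (log₂ 32 − log₂ 16) = 105 / (5 − 4) = 105 ms/bit
  a = 645 − 105 × 4 = 225 ms
Then RT(4) = 225 + 105 × log₂ 4 = 225 + 105 × 2 ≈ 435.000 ms.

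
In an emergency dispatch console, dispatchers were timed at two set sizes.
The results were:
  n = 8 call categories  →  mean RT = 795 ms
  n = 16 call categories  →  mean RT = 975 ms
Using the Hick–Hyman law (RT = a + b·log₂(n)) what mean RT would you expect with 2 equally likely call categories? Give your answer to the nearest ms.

With log₂ n on the abscissa the relation is linear; from the two conditions:
  b = (975 − 795) / (log₂ 16 − log₂ 8) = 180 / (4 − 3) = 180 ms/bit
  a = 795 − 180 × 3 = 255 ms
Then RT(2) = 255 + 180 × log₂ 2 = 255 + 180 × 1 ≈ 435.000 ms.

435 ms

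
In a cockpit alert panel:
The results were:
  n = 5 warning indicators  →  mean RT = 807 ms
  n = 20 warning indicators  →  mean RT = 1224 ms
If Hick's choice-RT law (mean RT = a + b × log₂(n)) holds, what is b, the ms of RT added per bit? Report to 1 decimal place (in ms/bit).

b = (RT₂ − RT₁)/(log₂ n₂ − log₂ n₁) = (1224 − 807)/(4.3219 − 2.3219) = 208.500 ms/bit.

208.5 ms/bit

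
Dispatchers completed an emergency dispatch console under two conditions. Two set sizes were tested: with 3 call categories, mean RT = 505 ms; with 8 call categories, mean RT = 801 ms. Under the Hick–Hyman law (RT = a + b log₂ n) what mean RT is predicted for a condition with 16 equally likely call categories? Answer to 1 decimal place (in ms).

Solve the two-equation system in a and b:
  b = (801 − 505) / (log₂ 8 − log₂ 3) = 296 / (3 − 1.5850) = 209.182 ms/bit
  a = 505 − 209.182 × 1.5850 = 173.455 ms
Then RT(16) = 173.455 + 209.182 × log₂ 16 = 173.455 + 209.182 × 4 ≈ 1010.182 ms.

1010.2 ms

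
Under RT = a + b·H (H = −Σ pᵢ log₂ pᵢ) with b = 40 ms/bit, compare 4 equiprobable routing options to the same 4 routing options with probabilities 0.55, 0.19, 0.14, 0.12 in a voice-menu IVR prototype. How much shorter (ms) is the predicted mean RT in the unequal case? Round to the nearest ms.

12 ms

Equiprobable entropy H₀ = log₂ 4 = 2.0000 bits.
Skewed entropy H = −Σ pᵢ log₂ pᵢ = 1.6938 bits.
ΔRT = b·(H₀ − H) = 40 × 0.3062 = 12.25 ms.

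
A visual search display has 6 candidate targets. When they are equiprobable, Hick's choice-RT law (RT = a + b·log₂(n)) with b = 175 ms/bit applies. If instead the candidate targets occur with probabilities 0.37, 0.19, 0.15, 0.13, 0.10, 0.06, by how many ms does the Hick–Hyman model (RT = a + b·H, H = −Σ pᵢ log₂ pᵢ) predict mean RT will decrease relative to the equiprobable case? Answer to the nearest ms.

40 ms

The RT saving is b·ΔH. Equiprobable H₀ = log₂(6) = 2.5850 bits; with the given probabilities H = 2.3549 bits.
b·(H₀ − H) = 175 × (2.5850 − 2.3549) = 40.27 ms.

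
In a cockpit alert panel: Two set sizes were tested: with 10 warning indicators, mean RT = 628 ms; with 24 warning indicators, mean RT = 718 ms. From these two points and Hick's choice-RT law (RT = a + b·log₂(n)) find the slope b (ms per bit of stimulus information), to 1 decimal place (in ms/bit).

The slope on a log₂ axis is (718 − 628) / (4.5850 − 3.3219) = 71.257 ms/bit.

71.3 ms/bit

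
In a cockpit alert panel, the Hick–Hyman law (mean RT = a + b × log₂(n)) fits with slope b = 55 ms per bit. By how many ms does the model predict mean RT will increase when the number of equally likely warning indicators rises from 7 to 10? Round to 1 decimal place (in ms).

ΔRT = (a + b log₂ n₂) − (a + b log₂ n₁) = b·(log₂ n₂ − log₂ n₁).
log₂(10) − log₂(7) = 3.3219 − 2.8074 = 0.5146.
ΔRT = 55 × 0.5146 = 28.302 ms.

28.3 ms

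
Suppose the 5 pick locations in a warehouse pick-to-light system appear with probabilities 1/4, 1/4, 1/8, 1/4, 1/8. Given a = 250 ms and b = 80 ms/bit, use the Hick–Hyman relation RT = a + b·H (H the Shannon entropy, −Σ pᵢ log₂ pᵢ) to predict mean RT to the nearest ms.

H = −Σ pᵢ log₂ pᵢ = 0.25·2 + 0.25·2 + 0.125·3 + 0.25·2 + 0.125·3 = 2.250 bits.
RT = 250 + 80 × 2.250 = 430.00 ms.

430 ms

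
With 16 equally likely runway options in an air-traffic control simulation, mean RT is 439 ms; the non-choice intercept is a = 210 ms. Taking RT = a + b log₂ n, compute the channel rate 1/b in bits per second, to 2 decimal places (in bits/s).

17.47 bits/s

b = (439 − 210)/log₂ 16 = 229/4 = 57.250 ms per bit = 0.05725 s/bit; the reciprocal is 17.467 bits/s.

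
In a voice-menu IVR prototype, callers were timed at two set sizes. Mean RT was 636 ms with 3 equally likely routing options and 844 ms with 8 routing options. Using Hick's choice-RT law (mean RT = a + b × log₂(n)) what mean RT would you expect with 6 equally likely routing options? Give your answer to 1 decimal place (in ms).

Fit slope and intercept:
  b = (844 − 636) / (log₂ 8 − log₂ 3) = 208 / (3 − 1.5850) = 146.993 ms/bit
  a = 636 − 146.993 × 1.5850 = 403.022 ms
Then RT(6) = 403.022 + 146.993 × log₂ 6 = 403.022 + 146.993 × 2.5850 ≈ 782.993 ms.

783.0 ms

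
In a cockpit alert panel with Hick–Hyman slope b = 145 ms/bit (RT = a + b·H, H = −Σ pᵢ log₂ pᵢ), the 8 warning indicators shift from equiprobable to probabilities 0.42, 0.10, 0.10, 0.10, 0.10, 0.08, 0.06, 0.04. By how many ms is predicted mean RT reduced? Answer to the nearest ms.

62 ms

The RT saving is b·ΔH. Equiprobable H₀ = log₂(8) = 3.0000 bits; with the given probabilities H = 2.5752 bits.
b·(H₀ − H) = 145 × (3.0000 − 2.5752) = 61.59 ms.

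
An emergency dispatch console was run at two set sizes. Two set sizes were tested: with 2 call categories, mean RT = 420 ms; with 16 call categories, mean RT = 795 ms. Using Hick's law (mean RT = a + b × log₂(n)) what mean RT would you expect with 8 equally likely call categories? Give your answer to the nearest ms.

Solve the two-equation system in a and b:
  b = (795 − 420) / (log₂ 16 − log₂ 2) = 375 / (4 − 1) = 125 ms/bit
  a = 420 − 125 × 1 = 295 ms
Then RT(8) = 295 + 125 × log₂ 8 = 295 + 125 × 3 ≈ 670.000 ms.

670 ms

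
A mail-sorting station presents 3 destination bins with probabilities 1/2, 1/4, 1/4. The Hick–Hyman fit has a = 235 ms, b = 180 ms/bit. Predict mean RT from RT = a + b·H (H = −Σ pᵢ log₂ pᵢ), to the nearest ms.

505 ms

Each term −pᵢ log₂ pᵢ: 0.5·1 + 0.25·2 + 0.25·2; summed, H = 1.500 bits.
Mean RT = a + bH = 235 + 180·1.500 = 505.00 ms.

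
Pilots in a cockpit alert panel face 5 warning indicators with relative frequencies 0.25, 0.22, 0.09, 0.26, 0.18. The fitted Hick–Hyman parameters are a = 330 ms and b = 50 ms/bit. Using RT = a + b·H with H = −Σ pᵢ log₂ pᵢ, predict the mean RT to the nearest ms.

442 ms

H = 0.25·log₂(1/0.25) + 0.22·log₂(1/0.22) + 0.09·log₂(1/0.09) + 0.26·log₂(1/0.26) + 0.18·log₂(1/0.18) = 2.2438 bits.
RT = 330 + 50 × 2.2438 = 442.19 ms.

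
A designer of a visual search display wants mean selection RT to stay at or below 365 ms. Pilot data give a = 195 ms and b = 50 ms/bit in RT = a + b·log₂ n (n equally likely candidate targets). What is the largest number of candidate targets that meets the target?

10

Information budget: (365 − 195)/50 = 3.4000 bits, so n ≤ 2^3.4000 = 10.556 → at most 10.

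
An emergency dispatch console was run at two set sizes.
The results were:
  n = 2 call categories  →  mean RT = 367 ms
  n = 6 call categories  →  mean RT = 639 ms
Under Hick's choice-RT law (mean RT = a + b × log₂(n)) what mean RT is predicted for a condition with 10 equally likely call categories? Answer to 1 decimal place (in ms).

765.5 ms

Solve the two-equation system in a and b:
  b = (639 − 367) / (log₂ 6 − log₂ 2) = 272 / (2.5850 − 1) = 171.613 ms/bit
  a = 367 − 171.613 × 1 = 195.387 ms
Then RT(10) = 195.387 + 171.613 × log₂ 10 = 195.387 + 171.613 × 3.3219 ≈ 765.473 ms.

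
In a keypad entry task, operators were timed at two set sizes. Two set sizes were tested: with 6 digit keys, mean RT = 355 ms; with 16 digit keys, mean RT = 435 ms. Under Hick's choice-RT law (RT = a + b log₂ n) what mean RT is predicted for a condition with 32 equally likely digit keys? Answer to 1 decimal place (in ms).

RT is linear in log₂ n, so two points fix the line:
  b = (435 − 355) / (log₂ 16 − log₂ 6) = 80 / (4 − 2.5850) = 56.536 ms/bit
  a = 355 − 56.536 × 2.5850 = 208.858 ms
Then RT(32) = 208.858 + 56.536 × log₂ 32 = 208.858 + 56.536 × 5 ≈ 491.536 ms.

491.5 ms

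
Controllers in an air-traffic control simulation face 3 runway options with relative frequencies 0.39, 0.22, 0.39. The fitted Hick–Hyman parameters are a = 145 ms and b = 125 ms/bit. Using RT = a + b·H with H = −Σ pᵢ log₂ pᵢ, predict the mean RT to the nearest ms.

338 ms

H = 0.39·log₂(1/0.39) + 0.22·log₂(1/0.22) + 0.39·log₂(1/0.39) = 1.5402 bits.
RT = 145 + 125 × 1.5402 = 337.52 ms.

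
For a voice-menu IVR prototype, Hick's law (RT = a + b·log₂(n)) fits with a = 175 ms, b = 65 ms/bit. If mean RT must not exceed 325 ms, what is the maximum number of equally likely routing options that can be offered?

4

Set 175 + 65·log₂ n ≤ 325 → log₂ n ≤ (325 − 175)/65 = 2.3077.
So n ≤ 2^2.3077 = 4.951; the largest integer n is 4.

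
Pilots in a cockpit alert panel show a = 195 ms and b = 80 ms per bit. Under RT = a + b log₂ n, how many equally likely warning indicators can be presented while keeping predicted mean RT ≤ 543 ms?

20

Set 195 + 80·log₂ n ≤ 543 → log₂ n ≤ (543 − 195)/80 = 4.3500.
So n ≤ 2^4.3500 = 20.393; the largest integer n is 20.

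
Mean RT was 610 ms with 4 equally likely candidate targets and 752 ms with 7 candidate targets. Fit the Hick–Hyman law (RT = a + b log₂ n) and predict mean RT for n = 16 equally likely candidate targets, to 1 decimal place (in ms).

With log₂ n on the abscissa the relation is linear; from the two conditions:
  b = (752 − 610) / (log₂ 7 − log₂ 4) = 142 / (2.8074 − 2) = 175.883 ms/bit
  a = 610 − 175.883 × 2 = 258.234 ms
Then RT(16) = 258.234 + 175.883 × log₂ 16 = 258.234 + 175.883 × 4 ≈ 961.766 ms.

961.8 ms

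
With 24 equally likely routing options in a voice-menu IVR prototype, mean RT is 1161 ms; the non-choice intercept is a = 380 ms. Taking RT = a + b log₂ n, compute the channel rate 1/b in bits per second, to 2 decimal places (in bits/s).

Choice component = 1161 − 380 = 781 ms over log₂(24) = 4.5850 bits.
b = 781 / 4.5850 = 170.339 ms/bit, so 1/b = 5.871 bits/s.

5.87 bits/s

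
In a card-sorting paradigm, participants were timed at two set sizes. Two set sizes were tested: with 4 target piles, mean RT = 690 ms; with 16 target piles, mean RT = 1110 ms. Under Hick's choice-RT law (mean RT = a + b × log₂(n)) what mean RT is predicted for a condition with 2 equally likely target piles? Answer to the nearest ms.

Fit slope and intercept:
  b = (1110 − 690) / (log₂ 16 − log₂ 4) = 420 / (4 − 2) = 210 ms/bit
  a = 690 − 210 × 2 = 270 ms
Then RT(2) = 270 + 210 × log₂ 2 = 270 + 210 × 1 ≈ 480.000 ms.

480 ms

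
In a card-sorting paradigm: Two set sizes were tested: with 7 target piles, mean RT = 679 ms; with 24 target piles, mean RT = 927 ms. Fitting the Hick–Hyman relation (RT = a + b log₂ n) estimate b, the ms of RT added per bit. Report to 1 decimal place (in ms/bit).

139.5 ms/bit

b = (RT₂ − RT₁)/(log₂ n₂ − log₂ n₁) = (927 − 679)/(4.5850 − 2.8074) = 139.513 ms/bit.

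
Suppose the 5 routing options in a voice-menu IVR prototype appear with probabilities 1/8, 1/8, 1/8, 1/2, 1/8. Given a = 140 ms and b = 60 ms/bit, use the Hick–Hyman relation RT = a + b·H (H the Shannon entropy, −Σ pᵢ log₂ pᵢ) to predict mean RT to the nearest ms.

260 ms

Each term −pᵢ log₂ pᵢ: 0.125·3 + 0.125·3 + 0.125·3 + 0.5·1 + 0.125·3; summed, H = 2.000 bits.
Mean RT = a + bH = 140 + 60·2.000 = 260.00 ms.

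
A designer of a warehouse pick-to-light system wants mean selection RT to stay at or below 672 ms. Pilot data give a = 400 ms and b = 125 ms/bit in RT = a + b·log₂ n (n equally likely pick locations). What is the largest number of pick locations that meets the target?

4

125·log₂ n ≤ 672 − 400 = 272, giving log₂ n ≤ 2.1760 and n ≤ 4.519. The largest whole number is 4.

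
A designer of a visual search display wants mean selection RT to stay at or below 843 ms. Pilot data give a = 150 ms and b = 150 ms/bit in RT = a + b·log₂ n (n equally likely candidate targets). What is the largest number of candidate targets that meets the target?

24

Information budget: (843 − 150)/150 = 4.6200 bits, so n ≤ 2^4.6200 = 24.590 → at most 24.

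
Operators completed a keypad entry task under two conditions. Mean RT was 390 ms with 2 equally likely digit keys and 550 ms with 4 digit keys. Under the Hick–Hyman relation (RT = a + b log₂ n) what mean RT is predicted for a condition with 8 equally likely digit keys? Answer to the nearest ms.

With log₂ n on the abscissa the relation is linear; from the two conditions:
  b = (550 − 390) / (log₂ 4 − log₂ 2) = 160 / (2 − 1) = 160 ms/bit
  a = 390 − 160 × 1 = 230 ms
Then RT(8) = 230 + 160 × log₂ 8 = 230 + 160 × 3 ≈ 710.000 ms.

710 ms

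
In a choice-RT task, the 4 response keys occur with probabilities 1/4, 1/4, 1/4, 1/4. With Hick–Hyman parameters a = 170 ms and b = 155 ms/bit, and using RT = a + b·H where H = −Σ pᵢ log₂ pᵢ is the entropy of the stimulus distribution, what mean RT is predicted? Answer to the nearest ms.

Each term −pᵢ log₂ pᵢ: 0.25·2 + 0.25·2 + 0.25·2 + 0.25·2; summed, H = 2.000 bits.
Mean RT = a + bH = 170 + 155·2.000 = 480.00 ms.

480 ms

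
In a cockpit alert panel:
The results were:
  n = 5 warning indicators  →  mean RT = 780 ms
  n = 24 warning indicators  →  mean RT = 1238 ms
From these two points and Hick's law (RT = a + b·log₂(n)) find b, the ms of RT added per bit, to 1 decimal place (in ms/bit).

202.4 ms/bit

The slope on a log₂ axis is (1238 − 780) / (4.5850 − 2.3219) = 202.383 ms/bit.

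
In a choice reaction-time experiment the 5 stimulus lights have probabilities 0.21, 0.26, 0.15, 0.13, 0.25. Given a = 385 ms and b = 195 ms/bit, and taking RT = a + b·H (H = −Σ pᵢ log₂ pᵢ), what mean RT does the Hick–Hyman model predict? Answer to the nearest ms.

828 ms

Entropy contributions −pᵢ log₂ pᵢ: 0.4728, 0.5053, 0.4105, 0.3826, 0.5000; sum H = 2.2713 bits.
RT = a + bH = 385 + 195·2.2713 = 827.90 ms.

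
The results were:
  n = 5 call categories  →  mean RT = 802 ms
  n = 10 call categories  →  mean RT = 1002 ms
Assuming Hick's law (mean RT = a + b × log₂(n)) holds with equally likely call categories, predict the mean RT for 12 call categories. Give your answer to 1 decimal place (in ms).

1054.6 ms

Fit slope and intercept:
  b = (1002 − 802) / (log₂ 10 − log₂ 5) = 200 / (3.3219 − 2.3219) = 200.000 ms/bit
  a = 802 − 200.000 × 2.3219 = 337.614 ms
Then RT(12) = 337.614 + 200.000 × log₂ 12 = 337.614 + 200.000 × 3.5850 ≈ 1054.607 ms.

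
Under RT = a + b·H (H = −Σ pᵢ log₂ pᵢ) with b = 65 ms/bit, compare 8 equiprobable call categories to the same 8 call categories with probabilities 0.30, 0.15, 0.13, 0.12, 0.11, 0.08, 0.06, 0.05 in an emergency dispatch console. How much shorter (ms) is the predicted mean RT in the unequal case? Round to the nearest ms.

The RT saving is b·ΔH. Equiprobable H₀ = log₂(8) = 3.0000 bits; with the given probabilities H = 2.7828 bits.
b·(H₀ − H) = 65 × (3.0000 − 2.7828) = 14.12 ms.

14 ms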